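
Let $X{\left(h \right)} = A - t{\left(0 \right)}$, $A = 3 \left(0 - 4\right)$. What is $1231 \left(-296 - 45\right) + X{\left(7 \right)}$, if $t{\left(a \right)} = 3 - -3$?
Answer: $-419789$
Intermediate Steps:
$t{\left(a \right)} = 6$ ($t{\left(a \right)} = 3 + 3 = 6$)
$A = -12$ ($A = 3 \left(-4\right) = -12$)
$X{\left(h \right)} = -18$ ($X{\left(h \right)} = -12 - 6 = -18$)
$1231 \left(-296 - 45\right) + X{\left(7 \right)} = 1231 \left(-296 - 45\right) - 18 = 1231 \left(-341\right) - 18 = -419771 - 18 = -419789$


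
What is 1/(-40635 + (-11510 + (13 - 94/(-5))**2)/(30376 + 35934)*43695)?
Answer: -331550/588684677770341 ≈ -5.6320e-10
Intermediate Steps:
1/(-40635 + (-11510 + (13 - 94/(-5))**2)/(30376 + 35934)*43695) = (1/43695)/(-40635 + (-11510 + (13 - 94*(-1/5))**2)/66310) = (1/43695)/(-40635 + (-11510 + (13 + 94/5)**2)*(1/66310)) = (1/43695)/(-40635 + (-11510 + (159/5)**2)*(1/66310)) = (1/43695)/(-40635 + (-11510 + 25281/25)*(1/66310)) = (1/43695)/(-40635 - 262469/25*1/66310) = (1/43695)/(-40635 - 262469/1657750) = (1/43695)/(-67362933719/1657750) = -1657750/67362933719*1/43695 = -331550/588684677770341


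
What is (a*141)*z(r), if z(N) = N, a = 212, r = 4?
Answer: 119568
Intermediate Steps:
(a*141)*z(r) = (212*141)*4 = 29892*4 = 119568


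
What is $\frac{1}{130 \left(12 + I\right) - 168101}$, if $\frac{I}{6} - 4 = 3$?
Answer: $- \frac{1}{161081} \approx -6.2081 \cdot 10^{-6}$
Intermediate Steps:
$I = 42$ ($I = 24 + 6 \cdot 3 = 24 + 18 = 42$)
$\frac{1}{130 \left(12 + I\right) - 168101} = \frac{1}{130 \left(12 + 42\right) - 168101} = \frac{1}{130 \cdot 54 - 168101} = \frac{1}{7020 - 168101} = \frac{1}{-161081} = - \frac{1}{161081}$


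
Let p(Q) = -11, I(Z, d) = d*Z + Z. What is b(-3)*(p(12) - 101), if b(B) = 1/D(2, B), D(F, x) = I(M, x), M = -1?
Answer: -56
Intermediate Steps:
I(Z, d) = Z + Z*d (I(Z, d) = Z*d + Z = Z + Z*d)
D(F, x) = -1 - x (D(F, x) = -(1 + x) = -1 - x)
b(B) = 1/(-1 - B)
b(-3)*(p(12) - 101) = (-1/(1 - 3))*(-11 - 101) = -1/(-2)*(-112) = -1*(-1/2)*(-112) = (1/2)*(-112) = -56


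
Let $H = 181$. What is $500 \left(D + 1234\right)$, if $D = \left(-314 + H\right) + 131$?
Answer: $616000$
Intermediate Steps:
$D = -2$ ($D = \left(-314 + 181\right) + 131 = -133 + 131 = -2$)
$500 \left(D + 1234\right) = 500 \left(-2 + 1234\right) = 500 \cdot 1232 = 616000$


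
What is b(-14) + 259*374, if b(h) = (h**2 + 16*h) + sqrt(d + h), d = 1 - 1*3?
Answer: 96838 + 4*I ≈ 96838.0 + 4.0*I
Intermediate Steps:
d = -2 (d = 1 - 3 = -2)
b(h) = h**2 + sqrt(-2 + h) + 16*h (b(h) = (h**2 + 16*h) + sqrt(-2 + h) = h**2 + sqrt(-2 + h) + 16*h)
b(-14) + 259*374 = ((-14)**2 + sqrt(-2 - 14) + 16*(-14)) + 259*374 = (196 + sqrt(-16) - 224) + 96866 = (196 + 4*I - 224) + 96866 = (-28 + 4*I) + 96866 = 96838 + 4*I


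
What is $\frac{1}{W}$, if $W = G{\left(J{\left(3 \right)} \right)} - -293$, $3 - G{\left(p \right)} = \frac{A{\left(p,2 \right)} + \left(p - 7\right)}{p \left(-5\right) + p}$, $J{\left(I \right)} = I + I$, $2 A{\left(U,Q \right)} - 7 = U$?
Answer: $\frac{48}{14219} \approx 0.0033758$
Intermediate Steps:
$A{\left(U,Q \right)} = \frac{7}{2} + \frac{U}{2}$
$J{\left(I \right)} = 2 I$
$G{\left(p \right)} = 3 + \frac{- \frac{7}{2} + \frac{3 p}{2}}{4 p}$ ($G{\left(p \right)} = 3 - \frac{\left(\frac{7}{2} + \frac{p}{2}\right) + \left(p - 7\right)}{p \left(-5\right) + p} = 3 - \frac{\left(\frac{7}{2} + \frac{p}{2}\right) + \left(p - 7\right)}{- 5 p + p} = 3 - \frac{\left(\frac{7}{2} + \frac{p}{2}\right) + \left(-7 + p\right)}{\left(-4\right) p} = 3 - \left(- \frac{7}{2} + \frac{3 p}{2}\right) \left(- \frac{1}{4 p}\right) = 3 - - \frac{- \frac{7}{2} + \frac{3 p}{2}}{4 p} = 3 + \frac{- \frac{7}{2} + \frac{3 p}{2}}{4 p}$)
$W = \frac{14219}{48}$ ($W = \frac{-7 + 27 \cdot 2 \cdot 3}{8 \cdot 2 \cdot 3} - -293 = \frac{-7 + 27 \cdot 6}{8 \cdot 6} + \left(-15 + 308\right) = \frac{1}{8} \cdot \frac{1}{6} \left(-7 + 162\right) + 293 = \frac{1}{8} \cdot \frac{1}{6} \cdot 155 + 293 = \frac{155}{48} + 293 = \frac{14219}{48} \approx 296.23$)
$\frac{1}{W} = \frac{1}{\frac{14219}{48}} = \frac{48}{14219}$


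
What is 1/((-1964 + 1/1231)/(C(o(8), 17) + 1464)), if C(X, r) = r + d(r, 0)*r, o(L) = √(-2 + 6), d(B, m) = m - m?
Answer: -1823111/2417683 ≈ -0.75407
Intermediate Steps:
d(B, m) = 0
o(L) = 2 (o(L) = √4 = 2)
C(X, r) = r (C(X, r) = r + 0*r = r + 0 = r)
1/((-1964 + 1/1231)/(C(o(8), 17) + 1464)) = 1/((-1964 + 1/1231)/(17 + 1464)) = 1/((-1964 + 1/1231)/1481) = 1/(-2417683/1231*1/1481) = 1/(-2417683/1823111) = -1823111/2417683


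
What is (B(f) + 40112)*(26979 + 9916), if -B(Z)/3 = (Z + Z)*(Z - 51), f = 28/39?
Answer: 754377307000/507 ≈ 1.4879e+9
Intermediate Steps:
f = 28/39 (f = 28*(1/39) = 28/39 ≈ 0.71795)
B(Z) = -6*Z*(-51 + Z) (B(Z) = -3*(Z + Z)*(Z - 51) = -3*2*Z*(-51 + Z) = -6*Z*(-51 + Z))
(B(f) + 40112)*(26979 + 9916) = (6*(28/39)*(51 - 1*28/39) + 40112)*(26979 + 9916) = (6*(28/39)*(51 - 28/39) + 40112)*36895 = (6*(28/39)*(1961/39) + 40112)*36895 = (109816/507 + 40112)*36895 = (20446600/507)*36895 = 754377307000/507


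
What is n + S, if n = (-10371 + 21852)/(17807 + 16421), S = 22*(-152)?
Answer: -2661557/796 ≈ -3343.7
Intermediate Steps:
S = -3344
n = 267/796 (n = 11481/34228 = 11481*(1/34228) = 267/796 ≈ 0.33543)
n + S = 267/796 - 3344 = -2661557/796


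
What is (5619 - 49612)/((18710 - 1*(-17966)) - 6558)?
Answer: -1189/814 ≈ -1.4607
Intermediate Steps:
(5619 - 49612)/((18710 - 1*(-17966)) - 6558) = -43993/((18710 + 17966) - 6558) = -43993/(36676 - 6558) = -43993/30118 = -43993*1/30118 = -1189/814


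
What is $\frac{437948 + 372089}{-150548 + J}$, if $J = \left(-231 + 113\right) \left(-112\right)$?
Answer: $- \frac{810037}{137332} \approx -5.8984$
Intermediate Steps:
$J = 13216$ ($J = \left(-118\right) \left(-112\right) = 13216$)
$\frac{437948 + 372089}{-150548 + J} = \frac{437948 + 372089}{-150548 + 13216} = \frac{810037}{-137332} = 810037 \left(- \frac{1}{137332}\right) = - \frac{810037}{137332}$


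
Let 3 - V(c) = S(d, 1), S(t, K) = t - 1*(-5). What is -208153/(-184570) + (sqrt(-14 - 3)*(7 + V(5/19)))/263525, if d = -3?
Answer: 208153/184570 + 8*I*sqrt(17)/263525 ≈ 1.1278 + 0.00012517*I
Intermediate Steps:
S(t, K) = 5 + t (S(t, K) = t + 5 = 5 + t)
V(c) = 1 (V(c) = 3 - (5 - 3) = 3 - 1*2 = 3 - 2 = 1)
-208153/(-184570) + (sqrt(-14 - 3)*(7 + V(5/19)))/263525 = -208153/(-184570) + (sqrt(-14 - 3)*(7 + 1))/263525 = -208153*(-1/184570) + (sqrt(-17)*8)*(1/263525) = 208153/184570 + ((I*sqrt(17))*8)*(1/263525) = 208153/184570 + (8*I*sqrt(17))*(1/263525) = 208153/184570 + 8*I*sqrt(17)/263525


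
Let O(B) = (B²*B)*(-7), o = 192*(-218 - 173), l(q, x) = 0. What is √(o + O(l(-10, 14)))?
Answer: 8*I*√1173 ≈ 273.99*I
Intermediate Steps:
o = -75072 (o = 192*(-391) = -75072)
O(B) = -7*B³ (O(B) = B³*(-7) = -7*B³)
√(o + O(l(-10, 14))) = √(-75072 - 7*0³) = √(-75072 - 7*0) = √(-75072 + 0) = √(-75072) = 8*I*√1173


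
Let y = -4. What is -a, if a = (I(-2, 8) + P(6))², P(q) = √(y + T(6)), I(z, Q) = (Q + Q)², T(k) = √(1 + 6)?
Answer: -(256 + I*√(4 - √7))² ≈ -65535.0 - 595.83*I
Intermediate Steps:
T(k) = √7
I(z, Q) = 4*Q² (I(z, Q) = (2*Q)² = 4*Q²)
P(q) = √(-4 + √7)
a = (256 + √(-4 + √7))² (a = (4*8² + √(-4 + √7))² = (4*64 + √(-4 + √7))² = (256 + √(-4 + √7))² ≈ 65535.0 + 595.8*I)
-a = -(256 + I*√(4 - √7))²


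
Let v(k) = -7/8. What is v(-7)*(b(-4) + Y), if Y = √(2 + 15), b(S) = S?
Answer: 7/2 - 7*√17/8 ≈ -0.10772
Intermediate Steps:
v(k) = -7/8 (v(k) = -7*⅛ = -7/8)
Y = √17 ≈ 4.1231
v(-7)*(b(-4) + Y) = -7*(-4 + √17)/8 = 7/2 - 7*√17/8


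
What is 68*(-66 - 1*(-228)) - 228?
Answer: 10788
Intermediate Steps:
68*(-66 - 1*(-228)) - 228 = 68*(-66 + 228) - 228 = 68*162 - 228 = 11016 - 228 = 10788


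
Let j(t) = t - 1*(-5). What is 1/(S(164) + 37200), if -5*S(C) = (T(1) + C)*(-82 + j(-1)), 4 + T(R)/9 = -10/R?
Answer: 5/188964 ≈ 2.6460e-5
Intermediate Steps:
j(t) = 5 + t (j(t) = t + 5 = 5 + t)
T(R) = -36 - 90/R (T(R) = -36 + 9*(-10/R) = -36 - 90/R)
S(C) = -9828/5 + 78*C/5 (S(C) = -((-36 - 90/1) + C)*(-82 + (5 - 1))/5 = -((-36 - 90*1) + C)*(-82 + 4)/5 = -((-36 - 90) + C)*(-78)/5 = -(-126 + C)*(-78)/5 = -(9828 - 78*C)/5 = -9828/5 + 78*C/5)
1/(S(164) + 37200) = 1/((-9828/5 + (78/5)*164) + 37200) = 1/((-9828/5 + 12792/5) + 37200) = 1/(2964/5 + 37200) = 1/(188964/5) = 5/188964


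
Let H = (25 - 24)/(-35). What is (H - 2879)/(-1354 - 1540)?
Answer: 50383/50645 ≈ 0.99483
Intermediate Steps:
H = -1/35 (H = 1*(-1/35) = -1/35 ≈ -0.028571)
(H - 2879)/(-1354 - 1540) = (-1/35 - 2879)/(-1354 - 1540) = -100766/35/(-2894) = -100766/35*(-1/2894) = 50383/50645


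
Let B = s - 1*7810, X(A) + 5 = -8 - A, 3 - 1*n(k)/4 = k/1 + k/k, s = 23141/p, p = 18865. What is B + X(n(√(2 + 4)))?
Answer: -147708674/18865 + 4*√6 ≈ -7820.0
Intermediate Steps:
s = 23141/18865 ≈ 1.2267
n(k) = 8 - 4*k (n(k) = 12 - 4*(k/1 + k/k) = 12 - 4*(k*1 + 1) = 12 - 4*(k + 1) = 12 - 4*(1 + k) = 12 + (-4 - 4*k) = 8 - 4*k)
X(A) = -13 - A (X(A) = -5 + (-8 - A) = -13 - A)
B = -147312509/18865 (B = 23141/18865 - 1*7810 = 23141/18865 - 7810 = -147312509/18865 ≈ -7808.8)
B + X(n(√(2 + 4))) = -147312509/18865 + (-13 - (8 - 4*√(2 + 4))) = -147312509/18865 + (-13 - (8 - 4*√6)) = -147312509/18865 + (-13 + (-8 + 4*√6)) = -147312509/18865 + (-21 + 4*√6) = -147708674/18865 + 4*√6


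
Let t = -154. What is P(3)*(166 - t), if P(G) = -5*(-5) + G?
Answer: 8960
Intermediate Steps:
P(G) = 25 + G
P(3)*(166 - t) = (25 + 3)*(166 - 1*(-154)) = 28*(166 + 154) = 28*320 = 8960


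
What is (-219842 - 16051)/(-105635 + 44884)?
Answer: 235893/60751 ≈ 3.8829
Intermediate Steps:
(-219842 - 16051)/(-105635 + 44884) = -235893/(-60751) = -235893*(-1/60751) = 235893/60751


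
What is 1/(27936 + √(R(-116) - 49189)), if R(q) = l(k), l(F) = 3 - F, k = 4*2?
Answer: 1552/43359405 - I*√5466/260156430 ≈ 3.5794e-5 - 2.8418e-7*I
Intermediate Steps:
k = 8
R(q) = -5 (R(q) = 3 - 1*8 = 3 - 8 = -5)
1/(27936 + √(R(-116) - 49189)) = 1/(27936 + √(-5 - 49189)) = 1/(27936 + √(-49194)) = 1/(27936 + 3*I*√5466)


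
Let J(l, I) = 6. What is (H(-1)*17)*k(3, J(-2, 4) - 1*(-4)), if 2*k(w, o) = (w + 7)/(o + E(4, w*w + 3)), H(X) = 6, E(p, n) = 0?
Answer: 51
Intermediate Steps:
k(w, o) = (7 + w)/(2*o) (k(w, o) = ((w + 7)/(o + 0))/2 = ((7 + w)/o)/2 = (7 + w)/(2*o))
(H(-1)*17)*k(3, J(-2, 4) - 1*(-4)) = (6*17)*((7 + 3)/(2*(6 - 1*(-4)))) = 102*((½)*10/(6 + 4)) = 102*((½)*10/10) = 102*((½)*(⅒)*10) = 102*(½) = 51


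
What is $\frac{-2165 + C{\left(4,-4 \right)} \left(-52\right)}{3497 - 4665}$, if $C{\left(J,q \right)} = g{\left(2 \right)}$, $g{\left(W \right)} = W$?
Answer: $\frac{2269}{1168} \approx 1.9426$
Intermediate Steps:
$C{\left(J,q \right)} = 2$
$\frac{-2165 + C{\left(4,-4 \right)} \left(-52\right)}{3497 - 4665} = \frac{-2165 + 2 \left(-52\right)}{3497 - 4665} = \frac{-2165 - 104}{-1168} = \left(-2269\right) \left(- \frac{1}{1168}\right) = \frac{2269}{1168}$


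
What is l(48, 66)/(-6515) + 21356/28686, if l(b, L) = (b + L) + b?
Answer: 67243604/93444645 ≈ 0.71961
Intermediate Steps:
l(b, L) = L + 2*b (l(b, L) = (L + b) + b = L + 2*b)
l(48, 66)/(-6515) + 21356/28686 = (66 + 2*48)/(-6515) + 21356/28686 = (66 + 96)*(-1/6515) + 21356*(1/28686) = 162*(-1/6515) + 10678/14343 = -162/6515 + 10678/14343 = 67243604/93444645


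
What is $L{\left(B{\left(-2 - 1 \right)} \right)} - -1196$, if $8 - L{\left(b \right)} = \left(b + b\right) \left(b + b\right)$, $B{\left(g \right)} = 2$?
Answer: $1188$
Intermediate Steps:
$L{\left(b \right)} = 8 - 4 b^{2}$ ($L{\left(b \right)} = 8 - \left(b + b\right) \left(b + b\right) = 8 - 2 b 2 b = 8 - 4 b^{2}$)
$L{\left(B{\left(-2 - 1 \right)} \right)} - -1196 = \left(8 - 4 \cdot 2^{2}\right) - -1196 = \left(8 - 16\right) + 1196 = -8 + 1196 = 1188$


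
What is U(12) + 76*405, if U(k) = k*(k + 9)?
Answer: 31032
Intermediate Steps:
U(k) = k*(9 + k)
U(12) + 76*405 = 12*(9 + 12) + 76*405 = 12*21 + 30780 = 252 + 30780 = 31032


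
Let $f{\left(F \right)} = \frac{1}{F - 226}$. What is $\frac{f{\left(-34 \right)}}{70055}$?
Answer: $- \frac{1}{18214300} \approx -5.4902 \cdot 10^{-8}$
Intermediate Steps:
$f{\left(F \right)} = \frac{1}{-226 + F}$
$\frac{f{\left(-34 \right)}}{70055} = \frac{1}{\left(-226 - 34\right) 70055} = \frac{1}{-260} \cdot \frac{1}{70055} = \left(- \frac{1}{260}\right) \frac{1}{70055} = - \frac{1}{18214300}$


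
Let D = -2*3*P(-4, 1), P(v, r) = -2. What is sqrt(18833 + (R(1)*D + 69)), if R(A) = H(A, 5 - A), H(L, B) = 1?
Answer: 7*sqrt(386) ≈ 137.53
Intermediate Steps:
R(A) = 1
D = 12 (D = -2*3*(-2) = -6*(-2) = -1*(-12) = 12)
sqrt(18833 + (R(1)*D + 69)) = sqrt(18833 + (1*12 + 69)) = sqrt(18833 + (12 + 69)) = sqrt(18833 + 81) = sqrt(18914) = 7*sqrt(386)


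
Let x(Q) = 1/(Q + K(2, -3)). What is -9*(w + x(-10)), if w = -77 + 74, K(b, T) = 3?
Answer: 198/7 ≈ 28.286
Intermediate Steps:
w = -3
x(Q) = 1/(3 + Q) (x(Q) = 1/(Q + 3) = 1/(3 + Q))
-9*(w + x(-10)) = -9*(-3 + 1/(3 - 10)) = -9*(-3 + 1/(-7)) = -9*(-3 - 1/7) = -9*(-22/7) = 198/7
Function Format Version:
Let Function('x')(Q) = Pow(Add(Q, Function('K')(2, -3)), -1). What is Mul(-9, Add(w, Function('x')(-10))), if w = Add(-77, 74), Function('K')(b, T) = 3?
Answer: Rational(198, 7) ≈ 28.286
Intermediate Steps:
w = -3
Function('x')(Q) = Pow(Add(3, Q), -1) (Function('x')(Q) = Pow(Add(Q, 3), -1) = Pow(Add(3, Q), -1))
Mul(-9, Add(w, Function('x')(-10))) = Mul(-9, Add(-3, Pow(Add(3, -10), -1))) = Mul(-9, Add(-3, Pow(-7, -1))) = Mul(-9, Add(-3, Rational(-1, 7))) = Mul(-9, Rational(-22, 7)) = Rational(198, 7)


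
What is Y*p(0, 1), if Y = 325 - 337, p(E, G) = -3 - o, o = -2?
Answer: 12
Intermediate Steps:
p(E, G) = -1 (p(E, G) = -3 - 1*(-2) = -3 + 2 = -1)
Y = -12
Y*p(0, 1) = -12*(-1) = 12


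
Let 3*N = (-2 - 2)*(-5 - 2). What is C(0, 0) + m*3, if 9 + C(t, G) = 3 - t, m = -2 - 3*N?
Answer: -96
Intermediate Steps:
N = 28/3 (N = ((-2 - 2)*(-5 - 2))/3 = (-4*(-7))/3 = (1/3)*28 = 28/3 ≈ 9.3333)
m = -30 (m = -2 - 3*28/3 = -2 - 28 = -30)
C(t, G) = -6 - t (C(t, G) = -9 + (3 - t) = -6 - t)
C(0, 0) + m*3 = (-6 - 1*0) - 30*3 = (-6 + 0) - 90 = -6 - 90 = -96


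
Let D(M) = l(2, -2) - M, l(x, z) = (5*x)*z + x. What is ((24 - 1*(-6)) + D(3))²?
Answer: 81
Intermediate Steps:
l(x, z) = x + 5*x*z (l(x, z) = 5*x*z + x = x + 5*x*z)
D(M) = -18 - M (D(M) = 2*(1 + 5*(-2)) - M = 2*(1 - 10) - M = 2*(-9) - M = -18 - M)
((24 - 1*(-6)) + D(3))² = ((24 - 1*(-6)) + (-18 - 1*3))² = ((24 + 6) + (-18 - 3))² = (30 - 21)² = 9² = 81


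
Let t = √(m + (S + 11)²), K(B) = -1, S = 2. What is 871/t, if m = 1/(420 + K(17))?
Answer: 871*√824173/11802 ≈ 67.000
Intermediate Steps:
m = 1/419 (m = 1/(420 - 1) = 1/419 ≈ 0.0023866)
t = 6*√824173/419 (t = √(1/419 + (2 + 11)²) = √(1/419 + 13²) = √(1/419 + 169) = √(70812/419) = 6*√824173/419 ≈ 13.000)
871/t = 871/((6*√824173/419)) = 871*(√824173/11802) = 871*√824173/11802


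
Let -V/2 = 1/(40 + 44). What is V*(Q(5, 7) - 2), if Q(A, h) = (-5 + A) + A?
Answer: -1/14 ≈ -0.071429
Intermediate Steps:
Q(A, h) = -5 + 2*A
V = -1/42 (V = -2/(40 + 44) = -2/84 = -2*1/84 = -1/42 ≈ -0.023810)
V*(Q(5, 7) - 2) = -((-5 + 2*5) - 2)/42 = -((-5 + 10) - 2)/42 = -(5 - 2)/42 = -1/42*3 = -1/14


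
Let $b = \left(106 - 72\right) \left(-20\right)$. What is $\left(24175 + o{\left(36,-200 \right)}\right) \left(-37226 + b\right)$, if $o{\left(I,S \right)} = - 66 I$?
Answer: $-826312894$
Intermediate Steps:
$b = -680$ ($b = 34 \left(-20\right) = -680$)
$\left(24175 + o{\left(36,-200 \right)}\right) \left(-37226 + b\right) = \left(24175 - 2376\right) \left(-37226 - 680\right) = \left(24175 - 2376\right) \left(-37906\right) = 21799 \left(-37906\right) = -826312894$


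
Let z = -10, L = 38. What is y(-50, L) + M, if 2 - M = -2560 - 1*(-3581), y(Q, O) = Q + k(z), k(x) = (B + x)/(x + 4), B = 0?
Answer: -3202/3 ≈ -1067.3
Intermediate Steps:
k(x) = x/(4 + x) (k(x) = (0 + x)/(x + 4) = x/(4 + x))
y(Q, O) = 5/3 + Q (y(Q, O) = Q - 10/(4 - 10) = Q - 10/(-6) = Q - 10*(-1/6) = Q + 5/3 = 5/3 + Q)
M = -1019 (M = 2 - (-2560 - 1*(-3581)) = 2 - (-2560 + 3581) = 2 - 1*1021 = 2 - 1021 = -1019)
y(-50, L) + M = (5/3 - 50) - 1019 = -145/3 - 1019 = -3202/3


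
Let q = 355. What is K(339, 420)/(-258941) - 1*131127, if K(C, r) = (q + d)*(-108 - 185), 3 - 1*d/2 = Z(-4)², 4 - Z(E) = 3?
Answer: -33954051320/258941 ≈ -1.3113e+5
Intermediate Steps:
Z(E) = 1 (Z(E) = 4 - 1*3 = 4 - 3 = 1)
d = 4 (d = 6 - 2*1² = 6 - 2*1 = 6 - 2 = 4)
K(C, r) = -105187 (K(C, r) = (355 + 4)*(-108 - 185) = 359*(-293) = -105187)
K(339, 420)/(-258941) - 1*131127 = -105187/(-258941) - 1*131127 = -105187*(-1/258941) - 131127 = 105187/258941 - 131127 = -33954051320/258941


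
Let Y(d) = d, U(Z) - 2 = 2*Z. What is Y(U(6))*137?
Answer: 1918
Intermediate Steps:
U(Z) = 2 + 2*Z
Y(U(6))*137 = (2 + 2*6)*137 = (2 + 12)*137 = 14*137 = 1918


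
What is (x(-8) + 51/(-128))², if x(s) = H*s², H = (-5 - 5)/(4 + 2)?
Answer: 1690278769/147456 ≈ 11463.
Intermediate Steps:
H = -5/3 (H = -10/6 = -10*⅙ = -5/3 ≈ -1.6667)
x(s) = -5*s²/3
(x(-8) + 51/(-128))² = (-5/3*(-8)² + 51/(-128))² = (-5/3*64 + 51*(-1/128))² = (-320/3 - 51/128)² = (-41113/384)² = 1690278769/147456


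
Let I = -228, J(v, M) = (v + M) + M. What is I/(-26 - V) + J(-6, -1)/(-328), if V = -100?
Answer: -4637/1517 ≈ -3.0567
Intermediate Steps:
J(v, M) = v + 2*M (J(v, M) = (M + v) + M = v + 2*M)
I/(-26 - V) + J(-6, -1)/(-328) = -228/(-26 - 1*(-100)) + (-6 + 2*(-1))/(-328) = -228/(-26 + 100) + (-6 - 2)*(-1/328) = -228/74 - 8*(-1/328) = -228*1/74 + 1/41 = -114/37 + 1/41 = -4637/1517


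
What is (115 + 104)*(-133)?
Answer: -29127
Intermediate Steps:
(115 + 104)*(-133) = 219*(-133) = -29127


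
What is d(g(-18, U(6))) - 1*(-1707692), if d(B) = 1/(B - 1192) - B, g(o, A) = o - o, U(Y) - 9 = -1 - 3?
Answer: 2035568863/1192 ≈ 1.7077e+6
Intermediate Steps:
U(Y) = 5 (U(Y) = 9 + (-1 - 3) = 9 - 4 = 5)
g(o, A) = 0
d(B) = 1/(-1192 + B) - B
d(g(-18, U(6))) - 1*(-1707692) = (1 - 1*0² + 1192*0)/(-1192 + 0) - 1*(-1707692) = (1 - 1*0 + 0)/(-1192) + 1707692 = -(1 + 0 + 0)/1192 + 1707692 = -1/1192*1 + 1707692 = -1/1192 + 1707692 = 2035568863/1192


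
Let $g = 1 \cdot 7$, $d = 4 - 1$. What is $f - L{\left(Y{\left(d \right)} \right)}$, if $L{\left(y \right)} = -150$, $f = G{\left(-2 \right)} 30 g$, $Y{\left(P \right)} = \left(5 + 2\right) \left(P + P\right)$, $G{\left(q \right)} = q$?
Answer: $-270$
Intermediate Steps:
$d = 3$
$g = 7$
$Y{\left(P \right)} = 14 P$ ($Y{\left(P \right)} = 7 \cdot 2 P = 14 P$)
$f = -420$ ($f = \left(-2\right) 30 \cdot 7 = \left(-60\right) 7 = -420$)
$f - L{\left(Y{\left(d \right)} \right)} = -420 - -150 = -420 + 150 = -270$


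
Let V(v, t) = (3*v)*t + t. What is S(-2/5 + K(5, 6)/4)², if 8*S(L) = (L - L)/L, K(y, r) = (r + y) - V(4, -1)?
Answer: 0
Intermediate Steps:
V(v, t) = t + 3*t*v (V(v, t) = 3*t*v + t = t + 3*t*v)
K(y, r) = 13 + r + y (K(y, r) = (r + y) - (-1)*(1 + 3*4) = (r + y) - (-1)*(1 + 12) = (r + y) - (-1)*13 = (r + y) - 1*(-13) = (r + y) + 13 = 13 + r + y)
S(L) = 0 (S(L) = ((L - L)/L)/8 = (0/L)/8 = (⅛)*0 = 0)
S(-2/5 + K(5, 6)/4)² = 0² = 0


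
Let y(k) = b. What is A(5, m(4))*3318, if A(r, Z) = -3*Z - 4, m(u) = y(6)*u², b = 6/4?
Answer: -252168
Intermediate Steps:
b = 3/2 (b = 6*(¼) = 3/2 ≈ 1.5000)
y(k) = 3/2
m(u) = 3*u²/2
A(r, Z) = -4 - 3*Z
A(5, m(4))*3318 = (-4 - 9*4²/2)*3318 = (-4 - 9*16/2)*3318 = (-4 - 3*24)*3318 = (-4 - 72)*3318 = -76*3318 = -252168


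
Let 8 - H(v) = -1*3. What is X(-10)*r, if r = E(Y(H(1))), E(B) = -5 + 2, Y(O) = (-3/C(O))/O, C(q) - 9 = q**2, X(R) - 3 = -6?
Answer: 9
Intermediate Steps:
X(R) = -3 (X(R) = 3 - 6 = -3)
H(v) = 11 (H(v) = 8 - (-1)*3 = 8 - 1*(-3) = 8 + 3 = 11)
C(q) = 9 + q**2
Y(O) = -3/(O*(9 + O**2)) (Y(O) = (-3/(9 + O**2))/O = -3/(O*(9 + O**2)))
E(B) = -3
r = -3
X(-10)*r = -3*(-3) = 9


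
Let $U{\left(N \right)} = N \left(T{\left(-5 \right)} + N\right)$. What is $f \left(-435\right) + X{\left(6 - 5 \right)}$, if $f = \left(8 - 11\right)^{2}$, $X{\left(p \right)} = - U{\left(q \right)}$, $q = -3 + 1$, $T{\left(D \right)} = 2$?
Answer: $-3915$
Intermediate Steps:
$q = -2$
$U{\left(N \right)} = N \left(2 + N\right)$
$X{\left(p \right)} = 0$ ($X{\left(p \right)} = - \left(-2\right) \left(2 - 2\right) = - \left(-2\right) 0 = \left(-1\right) 0 = 0$)
$f = 9$ ($f = \left(-3\right)^{2} = 9$)
$f \left(-435\right) + X{\left(6 - 5 \right)} = 9 \left(-435\right) + 0 = -3915 + 0 = -3915$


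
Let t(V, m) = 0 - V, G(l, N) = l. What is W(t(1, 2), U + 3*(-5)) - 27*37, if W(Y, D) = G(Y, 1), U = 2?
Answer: -1000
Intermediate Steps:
t(V, m) = -V
W(Y, D) = Y
W(t(1, 2), U + 3*(-5)) - 27*37 = -1*1 - 27*37 = -1 - 999 = -1000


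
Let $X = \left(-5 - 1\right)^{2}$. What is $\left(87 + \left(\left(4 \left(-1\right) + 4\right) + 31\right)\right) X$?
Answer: $4248$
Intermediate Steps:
$X = 36$ ($X = \left(-6\right)^{2} = 36$)
$\left(87 + \left(\left(4 \left(-1\right) + 4\right) + 31\right)\right) X = \left(87 + \left(\left(4 \left(-1\right) + 4\right) + 31\right)\right) 36 = \left(87 + \left(\left(-4 + 4\right) + 31\right)\right) 36 = \left(87 + \left(0 + 31\right)\right) 36 = \left(87 + 31\right) 36 = 118 \cdot 36 = 4248$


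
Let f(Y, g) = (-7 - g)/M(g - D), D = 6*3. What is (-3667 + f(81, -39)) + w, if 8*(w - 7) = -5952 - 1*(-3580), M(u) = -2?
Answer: -7945/2 ≈ -3972.5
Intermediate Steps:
D = 18
w = -579/2 (w = 7 + (-5952 - 1*(-3580))/8 = 7 + (-5952 + 3580)/8 = 7 + (⅛)*(-2372) = 7 - 593/2 = -579/2 ≈ -289.50)
f(Y, g) = 7/2 + g/2 (f(Y, g) = (-7 - g)/(-2) = (-7 - g)*(-½) = 7/2 + g/2)
(-3667 + f(81, -39)) + w = (-3667 + (7/2 + (½)*(-39))) - 579/2 = (-3667 + (7/2 - 39/2)) - 579/2 = (-3667 - 16) - 579/2 = -3683 - 579/2 = -7945/2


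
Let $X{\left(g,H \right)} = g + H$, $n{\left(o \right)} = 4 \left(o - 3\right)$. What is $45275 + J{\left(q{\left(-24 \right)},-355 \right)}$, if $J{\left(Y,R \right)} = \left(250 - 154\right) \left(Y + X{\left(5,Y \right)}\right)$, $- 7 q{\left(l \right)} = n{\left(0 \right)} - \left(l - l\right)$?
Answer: $\frac{322589}{7} \approx 46084.0$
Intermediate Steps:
$n{\left(o \right)} = -12 + 4 o$ ($n{\left(o \right)} = 4 \left(-3 + o\right) = -12 + 4 o$)
$X{\left(g,H \right)} = H + g$
$q{\left(l \right)} = \frac{12}{7}$ ($q{\left(l \right)} = - \frac{\left(-12 + 4 \cdot 0\right) - \left(l - l\right)}{7} = - \frac{\left(-12 + 0\right) - 0}{7} = - \frac{-12 + 0}{7} = \left(- \frac{1}{7}\right) \left(-12\right) = \frac{12}{7}$)
$J{\left(Y,R \right)} = 480 + 192 Y$ ($J{\left(Y,R \right)} = \left(250 - 154\right) \left(Y + \left(Y + 5\right)\right) = 96 \left(Y + \left(5 + Y\right)\right) = 96 \left(5 + 2 Y\right) = 480 + 192 Y$)
$45275 + J{\left(q{\left(-24 \right)},-355 \right)} = 45275 + \left(480 + 192 \cdot \frac{12}{7}\right) = 45275 + \left(480 + \frac{2304}{7}\right) = 45275 + \frac{5664}{7} = \frac{322589}{7}$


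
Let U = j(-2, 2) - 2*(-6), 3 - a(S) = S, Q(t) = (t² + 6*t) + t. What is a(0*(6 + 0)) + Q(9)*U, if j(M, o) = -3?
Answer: 1299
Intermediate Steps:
Q(t) = t² + 7*t
a(S) = 3 - S
U = 9 (U = -3 - 2*(-6) = -3 + 12 = 9)
a(0*(6 + 0)) + Q(9)*U = (3 - 0*(6 + 0)) + (9*(7 + 9))*9 = (3 - 0*6) + (9*16)*9 = (3 - 1*0) + 144*9 = (3 + 0) + 1296 = 3 + 1296 = 1299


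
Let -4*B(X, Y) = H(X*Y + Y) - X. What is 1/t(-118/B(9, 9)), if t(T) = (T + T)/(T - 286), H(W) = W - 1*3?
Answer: -5459/236 ≈ -23.131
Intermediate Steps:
H(W) = -3 + W (H(W) = W - 3 = -3 + W)
B(X, Y) = 3/4 - Y/4 + X/4 - X*Y/4 (B(X, Y) = -((-3 + (X*Y + Y)) - X)/4 = -((-3 + (Y + X*Y)) - X)/4 = -((-3 + Y + X*Y) - X)/4 = -(-3 + Y - X + X*Y)/4 = 3/4 - Y/4 + X/4 - X*Y/4)
t(T) = 2*T/(-286 + T) (t(T) = (2*T)/(-286 + T) = 2*T/(-286 + T))
1/t(-118/B(9, 9)) = 1/(2*(-118/(3/4 + (1/4)*9 - 1/4*9*(1 + 9)))/(-286 - 118/(3/4 + (1/4)*9 - 1/4*9*(1 + 9)))) = 1/(2*(-118/(3/4 + 9/4 - 1/4*9*10))/(-286 - 118/(3/4 + 9/4 - 1/4*9*10))) = 1/(2*(-118/(3/4 + 9/4 - 45/2))/(-286 - 118/(3/4 + 9/4 - 45/2))) = 1/(2*(-118/(-39/2))/(-286 - 118/(-39/2))) = 1/(2*(-118*(-2/39))/(-286 - 118*(-2/39))) = 1/(2*(236/39)/(-286 + 236/39)) = 1/(2*(236/39)/(-10918/39)) = 1/(2*(236/39)*(-39/10918)) = 1/(-236/5459) = -5459/236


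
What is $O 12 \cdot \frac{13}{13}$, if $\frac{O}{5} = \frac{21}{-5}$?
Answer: $-252$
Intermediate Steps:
$O = -21$ ($O = 5 \frac{21}{-5} = 5 \cdot 21 \left(- \frac{1}{5}\right) = 5 \left(- \frac{21}{5}\right) = -21$)
$O 12 \cdot \frac{13}{13} = \left(-21\right) 12 \cdot \frac{13}{13} = - 252 \cdot 13 \cdot \frac{1}{13} = \left(-252\right) 1 = -252$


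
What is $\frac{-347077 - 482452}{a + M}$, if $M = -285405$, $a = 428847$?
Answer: $- \frac{829529}{143442} \approx -5.783$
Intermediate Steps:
$\frac{-347077 - 482452}{a + M} = \frac{-347077 - 482452}{428847 - 285405} = - \frac{829529}{143442}$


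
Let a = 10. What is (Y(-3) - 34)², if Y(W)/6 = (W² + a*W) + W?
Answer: 31684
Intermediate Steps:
Y(W) = 6*W² + 66*W (Y(W) = 6*((W² + 10*W) + W) = 6*(W² + 11*W) = 6*W² + 66*W)
(Y(-3) - 34)² = (6*(-3)*(11 - 3) - 34)² = (6*(-3)*8 - 34)² = (-144 - 34)² = (-178)² = 31684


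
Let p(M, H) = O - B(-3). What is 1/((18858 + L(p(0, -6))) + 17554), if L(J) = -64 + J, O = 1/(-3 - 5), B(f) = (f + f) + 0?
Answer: 8/290831 ≈ 2.7507e-5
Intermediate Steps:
B(f) = 2*f (B(f) = 2*f + 0 = 2*f)
O = -1/8 (O = 1/(-8) = -1/8 ≈ -0.12500)
p(M, H) = 47/8 (p(M, H) = -1/8 - 2*(-3) = -1/8 - 1*(-6) = -1/8 + 6 = 47/8)
1/((18858 + L(p(0, -6))) + 17554) = 1/((18858 + (-64 + 47/8)) + 17554) = 1/((18858 - 465/8) + 17554) = 1/(150399/8 + 17554) = 1/(290831/8) = 8/290831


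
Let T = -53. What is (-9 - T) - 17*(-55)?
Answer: 979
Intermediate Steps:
(-9 - T) - 17*(-55) = (-9 - 1*(-53)) - 17*(-55) = (-9 + 53) + 935 = 44 + 935 = 979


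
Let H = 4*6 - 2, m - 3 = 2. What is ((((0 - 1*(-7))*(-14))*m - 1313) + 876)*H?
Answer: -20394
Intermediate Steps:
m = 5 (m = 3 + 2 = 5)
H = 22 (H = 24 - 2 = 22)
((((0 - 1*(-7))*(-14))*m - 1313) + 876)*H = ((((0 - 1*(-7))*(-14))*5 - 1313) + 876)*22 = ((((0 + 7)*(-14))*5 - 1313) + 876)*22 = (((7*(-14))*5 - 1313) + 876)*22 = ((-98*5 - 1313) + 876)*22 = ((-490 - 1313) + 876)*22 = (-1803 + 876)*22 = -927*22 = -20394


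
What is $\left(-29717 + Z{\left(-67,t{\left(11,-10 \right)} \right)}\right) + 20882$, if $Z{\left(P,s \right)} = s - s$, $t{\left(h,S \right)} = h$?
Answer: $-8835$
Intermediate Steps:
$Z{\left(P,s \right)} = 0$
$\left(-29717 + Z{\left(-67,t{\left(11,-10 \right)} \right)}\right) + 20882 = \left(-29717 + 0\right) + 20882 = -29717 + 20882 = -8835$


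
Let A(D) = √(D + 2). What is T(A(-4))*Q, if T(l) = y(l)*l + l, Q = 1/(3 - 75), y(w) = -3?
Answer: I*√2/36 ≈ 0.039284*I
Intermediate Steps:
A(D) = √(2 + D)
Q = -1/72 (Q = 1/(-72) = -1/72 ≈ -0.013889)
T(l) = -2*l (T(l) = -3*l + l = -2*l)
T(A(-4))*Q = -2*√(2 - 4)*(-1/72) = -2*I*√2*(-1/72) = I*√2/36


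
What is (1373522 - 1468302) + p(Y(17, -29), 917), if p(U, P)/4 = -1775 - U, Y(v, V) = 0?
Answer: -101880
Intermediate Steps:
p(U, P) = -7100 - 4*U (p(U, P) = 4*(-1775 - U) = -7100 - 4*U)
(1373522 - 1468302) + p(Y(17, -29), 917) = (1373522 - 1468302) + (-7100 - 4*0) = -94780 + (-7100 + 0) = -94780 - 7100 = -101880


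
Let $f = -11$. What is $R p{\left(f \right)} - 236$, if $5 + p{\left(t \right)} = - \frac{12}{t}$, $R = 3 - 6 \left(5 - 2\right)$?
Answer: $- \frac{1951}{11} \approx -177.36$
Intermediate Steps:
$R = -15$ ($R = 3 - 6 \left(5 - 2\right) = 3 - 18 = -15$)
$p{\left(t \right)} = -5 - \frac{12}{t}$
$R p{\left(f \right)} - 236 = - 15 \left(-5 - \frac{12}{-11}\right) - 236 = - 15 \left(-5 - - \frac{12}{11}\right) - 236 = - 15 \left(-5 + \frac{12}{11}\right) - 236 = \left(-15\right) \left(- \frac{43}{11}\right) - 236 = \frac{645}{11} - 236 = - \frac{1951}{11}$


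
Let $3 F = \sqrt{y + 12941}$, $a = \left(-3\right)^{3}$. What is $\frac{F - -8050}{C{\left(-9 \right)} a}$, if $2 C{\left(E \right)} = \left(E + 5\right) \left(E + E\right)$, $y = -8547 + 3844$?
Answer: $- \frac{4025}{486} - \frac{\sqrt{8238}}{2916} \approx -8.313$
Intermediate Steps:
$y = -4703$
$C{\left(E \right)} = E \left(5 + E\right)$ ($C{\left(E \right)} = \frac{\left(E + 5\right) \left(E + E\right)}{2} = \frac{\left(5 + E\right) 2 E}{2} = \frac{2 E \left(5 + E\right)}{2} = E \left(5 + E\right)$)
$a = -27$
$F = \frac{\sqrt{8238}}{3}$ ($F = \frac{\sqrt{-4703 + 12941}}{3} = \frac{\sqrt{8238}}{3} \approx 30.254$)
$\frac{F - -8050}{C{\left(-9 \right)} a} = \frac{\frac{\sqrt{8238}}{3} - -8050}{- 9 \left(5 - 9\right) \left(-27\right)} = \frac{\frac{\sqrt{8238}}{3} + 8050}{\left(-9\right) \left(-4\right) \left(-27\right)} = \frac{8050 + \frac{\sqrt{8238}}{3}}{36 \left(-27\right)} = \frac{8050 + \frac{\sqrt{8238}}{3}}{-972} = \left(8050 + \frac{\sqrt{8238}}{3}\right) \left(- \frac{1}{972}\right) = - \frac{4025}{486} - \frac{\sqrt{8238}}{2916}$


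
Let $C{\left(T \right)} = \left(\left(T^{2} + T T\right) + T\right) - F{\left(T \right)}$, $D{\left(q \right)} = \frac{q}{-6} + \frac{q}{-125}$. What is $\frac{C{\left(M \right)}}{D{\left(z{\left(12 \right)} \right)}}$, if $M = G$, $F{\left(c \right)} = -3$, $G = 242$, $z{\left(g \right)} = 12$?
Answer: $- \frac{14671625}{262} \approx -55999.0$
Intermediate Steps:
$D{\left(q \right)} = - \frac{131 q}{750}$ ($D{\left(q \right)} = q \left(- \frac{1}{6}\right) + q \left(- \frac{1}{125}\right) = - \frac{q}{6} - \frac{q}{125} = - \frac{131 q}{750}$)
$M = 242$
$C{\left(T \right)} = 3 + T + 2 T^{2}$ ($C{\left(T \right)} = \left(\left(T^{2} + T T\right) + T\right) - -3 = \left(\left(T^{2} + T^{2}\right) + T\right) + 3 = \left(2 T^{2} + T\right) + 3 = \left(T + 2 T^{2}\right) + 3 = 3 + T + 2 T^{2}$)
$\frac{C{\left(M \right)}}{D{\left(z{\left(12 \right)} \right)}} = \frac{3 + 242 + 2 \cdot 242^{2}}{\left(- \frac{131}{750}\right) 12} = \frac{3 + 242 + 2 \cdot 58564}{- \frac{262}{125}} = \left(3 + 242 + 117128\right) \left(- \frac{125}{262}\right) = 117373 \left(- \frac{125}{262}\right) = - \frac{14671625}{262}$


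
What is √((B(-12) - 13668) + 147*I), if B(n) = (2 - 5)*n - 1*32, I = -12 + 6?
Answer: I*√14546 ≈ 120.61*I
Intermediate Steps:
I = -6
B(n) = -32 - 3*n (B(n) = -3*n - 32 = -32 - 3*n)
√((B(-12) - 13668) + 147*I) = √(((-32 - 3*(-12)) - 13668) + 147*(-6)) = √(((-32 + 36) - 13668) - 882) = √((4 - 13668) - 882) = √(-13664 - 882) = √(-14546) = I*√14546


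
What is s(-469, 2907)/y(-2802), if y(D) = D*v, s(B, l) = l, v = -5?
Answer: 969/4670 ≈ 0.20749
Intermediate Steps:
y(D) = -5*D (y(D) = D*(-5) = -5*D)
s(-469, 2907)/y(-2802) = 2907/((-5*(-2802))) = 2907/14010 = 2907*(1/14010) = 969/4670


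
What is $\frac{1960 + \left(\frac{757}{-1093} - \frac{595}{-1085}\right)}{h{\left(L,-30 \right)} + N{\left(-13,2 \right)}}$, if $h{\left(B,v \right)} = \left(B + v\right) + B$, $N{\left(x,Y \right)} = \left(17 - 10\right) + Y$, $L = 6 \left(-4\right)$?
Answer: $- \frac{66405794}{2337927} \approx -28.404$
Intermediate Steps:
$L = -24$
$N{\left(x,Y \right)} = 7 + Y$
$h{\left(B,v \right)} = v + 2 B$
$\frac{1960 + \left(\frac{757}{-1093} - \frac{595}{-1085}\right)}{h{\left(L,-30 \right)} + N{\left(-13,2 \right)}} = \frac{1960 + \left(\frac{757}{-1093} - \frac{595}{-1085}\right)}{\left(-30 + 2 \left(-24\right)\right) + \left(7 + 2\right)} = \frac{1960 + \left(757 \left(- \frac{1}{1093}\right) - - \frac{17}{31}\right)}{\left(-30 - 48\right) + 9} = \frac{1960 + \left(- \frac{757}{1093} + \frac{17}{31}\right)}{-78 + 9} = \frac{1960 - \frac{4886}{33883}}{-69} = \frac{66405794}{33883} \left(- \frac{1}{69}\right) = - \frac{66405794}{2337927}$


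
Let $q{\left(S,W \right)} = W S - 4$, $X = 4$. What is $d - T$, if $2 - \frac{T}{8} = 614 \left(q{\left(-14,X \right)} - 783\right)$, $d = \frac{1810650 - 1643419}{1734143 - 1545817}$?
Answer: $- \frac{779826160001}{188326} \approx -4.1408 \cdot 10^{6}$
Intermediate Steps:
$d = \frac{167231}{188326} \approx 0.88799$
$q{\left(S,W \right)} = -4 + S W$ ($q{\left(S,W \right)} = S W - 4 = -4 + S W$)
$T = 4140832$ ($T = 16 - 8 \cdot 614 \left(\left(-4 - 56\right) - 783\right) = 16 - 8 \cdot 614 \left(-60 - 783\right) = 16 - 8 \cdot 614 \left(-843\right) = 16 - -4140816 = 16 + 4140816 = 4140832$)
$d - T = \frac{167231}{188326} - 4140832 = - \frac{779826160001}{188326}$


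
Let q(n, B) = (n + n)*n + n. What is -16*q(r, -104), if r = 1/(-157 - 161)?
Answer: 1264/25281 ≈ 0.049998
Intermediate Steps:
r = -1/318 (r = 1/(-318) = -1/318 ≈ -0.0031447)
q(n, B) = n + 2*n² (q(n, B) = (2*n)*n + n = 2*n² + n = n + 2*n²)
-16*q(r, -104) = -(-8)*(1 + 2*(-1/318))/159 = -(-8)*(1 - 1/159)/159 = -(-8)*158/(159*159) = -16*(-79/25281) = 1264/25281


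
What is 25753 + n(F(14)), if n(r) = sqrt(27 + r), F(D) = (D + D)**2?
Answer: 25753 + sqrt(811) ≈ 25781.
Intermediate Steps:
F(D) = 4*D**2 (F(D) = (2*D)**2 = 4*D**2)
25753 + n(F(14)) = 25753 + sqrt(27 + 4*14**2) = 25753 + sqrt(27 + 4*196) = 25753 + sqrt(27 + 784) = 25753 + sqrt(811)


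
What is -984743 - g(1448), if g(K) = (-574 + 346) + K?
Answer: -985963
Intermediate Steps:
g(K) = -228 + K
-984743 - g(1448) = -984743 - (-228 + 1448) = -984743 - 1*1220 = -984743 - 1220 = -985963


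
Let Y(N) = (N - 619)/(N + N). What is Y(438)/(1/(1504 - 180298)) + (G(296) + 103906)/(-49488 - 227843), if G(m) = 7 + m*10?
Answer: 1495802147431/40490326 ≈ 36942.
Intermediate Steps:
G(m) = 7 + 10*m
Y(N) = (-619 + N)/(2*N) (Y(N) = (-619 + N)/((2*N)) = (-619 + N)*(1/(2*N)) = (-619 + N)/(2*N))
Y(438)/(1/(1504 - 180298)) + (G(296) + 103906)/(-49488 - 227843) = ((1/2)*(-619 + 438)/438)/(1/(1504 - 180298)) + ((7 + 10*296) + 103906)/(-49488 - 227843) = ((1/2)*(1/438)*(-181))/(1/(-178794)) + ((7 + 2960) + 103906)/(-277331) = -181/(876*(-1/178794)) + (2967 + 103906)*(-1/277331) = -181/876*(-178794) + 106873*(-1/277331) = 5393619/146 - 106873/277331 = 1495802147431/40490326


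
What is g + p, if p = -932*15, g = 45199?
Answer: 31219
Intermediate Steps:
p = -13980
g + p = 45199 - 13980 = 31219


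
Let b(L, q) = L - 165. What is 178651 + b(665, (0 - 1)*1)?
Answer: 179151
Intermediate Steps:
b(L, q) = -165 + L
178651 + b(665, (0 - 1)*1) = 178651 + (-165 + 665) = 178651 + 500 = 179151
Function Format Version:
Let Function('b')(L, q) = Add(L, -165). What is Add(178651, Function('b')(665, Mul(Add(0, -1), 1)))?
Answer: 179151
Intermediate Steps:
Function('b')(L, q) = Add(-165, L)
Add(178651, Function('b')(665, Mul(Add(0, -1), 1))) = Add(178651, Add(-165, 665)) = Add(178651, 500) = 179151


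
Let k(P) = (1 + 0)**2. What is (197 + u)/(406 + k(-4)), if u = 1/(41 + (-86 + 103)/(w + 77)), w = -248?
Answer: 1377989/2846558 ≈ 0.48409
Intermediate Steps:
u = 171/6994 (u = 1/(41 + (-86 + 103)/(-248 + 77)) = 1/(41 + 17/(-171)) = 1/(41 + 17*(-1/171)) = 1/(41 - 17/171) = 1/(6994/171) = 171/6994 ≈ 0.024450)
k(P) = 1 (k(P) = 1**2 = 1)
(197 + u)/(406 + k(-4)) = (197 + 171/6994)/(406 + 1) = (1377989/6994)/407 = (1377989/6994)*(1/407) = 1377989/2846558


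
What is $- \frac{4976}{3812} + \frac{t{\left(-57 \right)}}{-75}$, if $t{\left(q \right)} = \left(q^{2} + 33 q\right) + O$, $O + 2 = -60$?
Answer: $- \frac{1337918}{71475} \approx -18.719$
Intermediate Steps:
$O = -62$ ($O = -2 - 60 = -62$)
$t{\left(q \right)} = -62 + q^{2} + 33 q$ ($t{\left(q \right)} = \left(q^{2} + 33 q\right) - 62 = -62 + q^{2} + 33 q$)
$- \frac{4976}{3812} + \frac{t{\left(-57 \right)}}{-75} = - \frac{4976}{3812} + \frac{-62 + \left(-57\right)^{2} + 33 \left(-57\right)}{-75} = \left(-4976\right) \frac{1}{3812} + \left(-62 + 3249 - 1881\right) \left(- \frac{1}{75}\right) = - \frac{1244}{953} + 1306 \left(- \frac{1}{75}\right) = - \frac{1244}{953} - \frac{1306}{75} = - \frac{1337918}{71475}$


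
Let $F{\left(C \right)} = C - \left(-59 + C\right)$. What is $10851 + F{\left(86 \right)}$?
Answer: $10910$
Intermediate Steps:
$F{\left(C \right)} = 59$ ($F{\left(C \right)} = C - \left(-59 + C\right) = 59$)
$10851 + F{\left(86 \right)} = 10851 + 59 = 10910$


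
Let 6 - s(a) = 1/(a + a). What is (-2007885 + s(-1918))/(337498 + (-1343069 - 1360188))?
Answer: 7702223843/9075051524 ≈ 0.84873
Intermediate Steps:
s(a) = 6 - 1/(2*a) (s(a) = 6 - 1/(a + a) = 6 - 1/(2*a))
(-2007885 + s(-1918))/(337498 + (-1343069 - 1360188)) = (-2007885 + (6 - ½/(-1918)))/(337498 + (-1343069 - 1360188)) = (-2007885 + (6 - ½*(-1/1918)))/(337498 - 2703257) = (-2007885 + (6 + 1/3836))/(-2365759) = (-2007885 + 23017/3836)*(-1/2365759) = -7702223843/3836*(-1/2365759) = 7702223843/9075051524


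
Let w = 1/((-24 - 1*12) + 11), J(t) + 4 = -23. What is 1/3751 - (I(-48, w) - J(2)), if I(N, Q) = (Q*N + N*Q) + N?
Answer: 1609204/93775 ≈ 17.160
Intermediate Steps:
J(t) = -27 (J(t) = -4 - 23 = -27)
w = -1/25 (w = 1/((-24 - 12) + 11) = 1/(-36 + 11) = 1/(-25) = -1/25 ≈ -0.040000)
I(N, Q) = N + 2*N*Q (I(N, Q) = (N*Q + N*Q) + N = 2*N*Q + N = N + 2*N*Q)
1/3751 - (I(-48, w) - J(2)) = 1/3751 - (-48*(1 + 2*(-1/25)) - 1*(-27)) = 1/3751 - (-48*(1 - 2/25) + 27) = 1/3751 - (-48*23/25 + 27) = 1/3751 - (-1104/25 + 27) = 1/3751 - 1*(-429/25) = 1/3751 + 429/25 = 1609204/93775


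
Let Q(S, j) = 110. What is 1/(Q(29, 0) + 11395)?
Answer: 1/11505 ≈ 8.6919e-5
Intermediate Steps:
1/(Q(29, 0) + 11395) = 1/(110 + 11395) = 1/11505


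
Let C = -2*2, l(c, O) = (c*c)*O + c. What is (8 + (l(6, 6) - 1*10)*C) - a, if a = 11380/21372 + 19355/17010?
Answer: -728521223/865566 ≈ -841.67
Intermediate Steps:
l(c, O) = c + O*c² (l(c, O) = c²*O + c = O*c² + c = c + O*c²)
a = 1445783/865566 (a = 11380*(1/21372) + 19355*(1/17010) = 2845/5343 + 553/486 = 1445783/865566 ≈ 1.6703)
C = -4
(8 + (l(6, 6) - 1*10)*C) - a = (8 + (6*(1 + 6*6) - 1*10)*(-4)) - 1*1445783/865566 = (8 + (6*(1 + 36) - 10)*(-4)) - 1445783/865566 = (8 + (6*37 - 10)*(-4)) - 1445783/865566 = (8 + (222 - 10)*(-4)) - 1445783/865566 = (8 + 212*(-4)) - 1445783/865566 = (8 - 848) - 1445783/865566 = -840 - 1445783/865566 = -728521223/865566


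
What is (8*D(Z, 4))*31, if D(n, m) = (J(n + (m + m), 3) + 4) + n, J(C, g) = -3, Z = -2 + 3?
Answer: 496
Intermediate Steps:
Z = 1
D(n, m) = 1 + n (D(n, m) = (-3 + 4) + n = 1 + n)
(8*D(Z, 4))*31 = (8*(1 + 1))*31 = (8*2)*31 = 16*31 = 496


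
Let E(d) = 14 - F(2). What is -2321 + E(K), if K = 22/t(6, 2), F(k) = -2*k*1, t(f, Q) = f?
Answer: -2303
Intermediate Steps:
F(k) = -2*k
K = 11/3 (K = 22/6 = 22*(1/6) = 11/3 ≈ 3.6667)
E(d) = 18 (E(d) = 14 - (-2)*2 = 14 - 1*(-4) = 14 + 4 = 18)
-2321 + E(K) = -2321 + 18 = -2303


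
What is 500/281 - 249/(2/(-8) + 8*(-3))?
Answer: 328376/27257 ≈ 12.047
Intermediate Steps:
500/281 - 249/(2/(-8) + 8*(-3)) = 500*(1/281) - 249/(2*(-1/8) - 24) = 500/281 - 249/(-1/4 - 24) = 500/281 - 249/(-97/4) = 500/281 - 249*(-4/97) = 500/281 + 996/97 = 328376/27257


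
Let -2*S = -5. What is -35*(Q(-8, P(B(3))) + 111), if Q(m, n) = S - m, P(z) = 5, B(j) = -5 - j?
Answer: -8505/2 ≈ -4252.5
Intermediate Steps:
S = 5/2 (S = -1/2*(-5) = 5/2 ≈ 2.5000)
Q(m, n) = 5/2 - m
-35*(Q(-8, P(B(3))) + 111) = -35*((5/2 - 1*(-8)) + 111) = -35*((5/2 + 8) + 111) = -35*(21/2 + 111) = -35*243/2 = -8505/2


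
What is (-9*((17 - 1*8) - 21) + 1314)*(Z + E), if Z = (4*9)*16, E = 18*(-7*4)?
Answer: 102384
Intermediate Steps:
E = -504 (E = 18*(-28) = -504)
Z = 576 (Z = 36*16 = 576)
(-9*((17 - 1*8) - 21) + 1314)*(Z + E) = (-9*((17 - 1*8) - 21) + 1314)*(576 - 504) = (-9*((17 - 8) - 21) + 1314)*72 = (-9*(9 - 21) + 1314)*72 = (-9*(-12) + 1314)*72 = (108 + 1314)*72 = 1422*72 = 102384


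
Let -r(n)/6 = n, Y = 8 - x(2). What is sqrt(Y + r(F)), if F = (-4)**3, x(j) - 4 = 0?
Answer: 2*sqrt(97) ≈ 19.698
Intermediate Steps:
x(j) = 4 (x(j) = 4 + 0 = 4)
F = -64
Y = 4 (Y = 8 - 1*4 = 8 - 4 = 4)
r(n) = -6*n
sqrt(Y + r(F)) = sqrt(4 - 6*(-64)) = sqrt(4 + 384) = sqrt(388) = 2*sqrt(97)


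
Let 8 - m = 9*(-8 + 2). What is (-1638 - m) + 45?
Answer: -1655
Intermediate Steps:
m = 62 (m = 8 - 9*(-8 + 2) = 8 - 9*(-6) = 8 - 1*(-54) = 8 + 54 = 62)
(-1638 - m) + 45 = (-1638 - 1*62) + 45 = (-1638 - 62) + 45 = -1700 + 45 = -1655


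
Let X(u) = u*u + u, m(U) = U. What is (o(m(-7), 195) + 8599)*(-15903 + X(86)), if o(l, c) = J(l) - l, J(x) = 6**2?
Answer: -72774282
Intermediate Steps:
J(x) = 36
o(l, c) = 36 - l
X(u) = u + u**2 (X(u) = u**2 + u = u + u**2)
(o(m(-7), 195) + 8599)*(-15903 + X(86)) = ((36 - 1*(-7)) + 8599)*(-15903 + 86*(1 + 86)) = ((36 + 7) + 8599)*(-15903 + 86*87) = (43 + 8599)*(-15903 + 7482) = 8642*(-8421) = -72774282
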